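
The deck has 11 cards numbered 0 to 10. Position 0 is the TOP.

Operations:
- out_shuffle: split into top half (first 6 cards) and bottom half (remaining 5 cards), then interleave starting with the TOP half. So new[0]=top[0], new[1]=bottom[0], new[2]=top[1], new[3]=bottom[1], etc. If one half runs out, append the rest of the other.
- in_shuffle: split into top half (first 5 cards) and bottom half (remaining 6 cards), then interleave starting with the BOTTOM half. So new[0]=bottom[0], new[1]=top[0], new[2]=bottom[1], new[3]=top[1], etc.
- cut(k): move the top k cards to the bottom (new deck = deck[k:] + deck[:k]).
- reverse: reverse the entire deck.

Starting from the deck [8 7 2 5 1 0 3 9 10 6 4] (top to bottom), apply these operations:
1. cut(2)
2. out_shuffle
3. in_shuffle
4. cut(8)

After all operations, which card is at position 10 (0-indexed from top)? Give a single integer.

After op 1 (cut(2)): [2 5 1 0 3 9 10 6 4 8 7]
After op 2 (out_shuffle): [2 10 5 6 1 4 0 8 3 7 9]
After op 3 (in_shuffle): [4 2 0 10 8 5 3 6 7 1 9]
After op 4 (cut(8)): [7 1 9 4 2 0 10 8 5 3 6]
Position 10: card 6.

Answer: 6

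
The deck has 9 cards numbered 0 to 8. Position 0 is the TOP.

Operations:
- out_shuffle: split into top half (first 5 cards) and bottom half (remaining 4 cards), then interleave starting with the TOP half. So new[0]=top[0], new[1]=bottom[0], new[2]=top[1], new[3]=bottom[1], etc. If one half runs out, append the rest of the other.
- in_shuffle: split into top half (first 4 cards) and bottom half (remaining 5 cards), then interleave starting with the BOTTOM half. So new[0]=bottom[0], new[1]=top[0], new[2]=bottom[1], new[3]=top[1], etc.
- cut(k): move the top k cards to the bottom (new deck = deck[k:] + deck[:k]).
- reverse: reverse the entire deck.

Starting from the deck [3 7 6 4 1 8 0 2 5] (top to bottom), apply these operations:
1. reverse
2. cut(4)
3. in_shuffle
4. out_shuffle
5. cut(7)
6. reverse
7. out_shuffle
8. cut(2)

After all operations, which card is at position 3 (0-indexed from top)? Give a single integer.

Answer: 2

Derivation:
After op 1 (reverse): [5 2 0 8 1 4 6 7 3]
After op 2 (cut(4)): [1 4 6 7 3 5 2 0 8]
After op 3 (in_shuffle): [3 1 5 4 2 6 0 7 8]
After op 4 (out_shuffle): [3 6 1 0 5 7 4 8 2]
After op 5 (cut(7)): [8 2 3 6 1 0 5 7 4]
After op 6 (reverse): [4 7 5 0 1 6 3 2 8]
After op 7 (out_shuffle): [4 6 7 3 5 2 0 8 1]
After op 8 (cut(2)): [7 3 5 2 0 8 1 4 6]
Position 3: card 2.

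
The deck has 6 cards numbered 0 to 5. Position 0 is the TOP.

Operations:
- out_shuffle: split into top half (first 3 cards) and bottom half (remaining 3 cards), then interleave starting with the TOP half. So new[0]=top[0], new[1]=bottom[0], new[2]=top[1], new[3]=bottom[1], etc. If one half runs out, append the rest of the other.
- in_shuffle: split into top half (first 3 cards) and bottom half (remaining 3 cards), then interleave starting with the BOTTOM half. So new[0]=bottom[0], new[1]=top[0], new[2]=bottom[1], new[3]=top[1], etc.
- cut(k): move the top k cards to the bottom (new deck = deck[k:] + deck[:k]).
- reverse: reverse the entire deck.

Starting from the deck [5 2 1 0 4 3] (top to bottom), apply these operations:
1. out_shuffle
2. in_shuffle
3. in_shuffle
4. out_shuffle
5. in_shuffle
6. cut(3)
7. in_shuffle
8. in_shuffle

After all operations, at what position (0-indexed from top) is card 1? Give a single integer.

Answer: 0

Derivation:
After op 1 (out_shuffle): [5 0 2 4 1 3]
After op 2 (in_shuffle): [4 5 1 0 3 2]
After op 3 (in_shuffle): [0 4 3 5 2 1]
After op 4 (out_shuffle): [0 5 4 2 3 1]
After op 5 (in_shuffle): [2 0 3 5 1 4]
After op 6 (cut(3)): [5 1 4 2 0 3]
After op 7 (in_shuffle): [2 5 0 1 3 4]
After op 8 (in_shuffle): [1 2 3 5 4 0]
Card 1 is at position 0.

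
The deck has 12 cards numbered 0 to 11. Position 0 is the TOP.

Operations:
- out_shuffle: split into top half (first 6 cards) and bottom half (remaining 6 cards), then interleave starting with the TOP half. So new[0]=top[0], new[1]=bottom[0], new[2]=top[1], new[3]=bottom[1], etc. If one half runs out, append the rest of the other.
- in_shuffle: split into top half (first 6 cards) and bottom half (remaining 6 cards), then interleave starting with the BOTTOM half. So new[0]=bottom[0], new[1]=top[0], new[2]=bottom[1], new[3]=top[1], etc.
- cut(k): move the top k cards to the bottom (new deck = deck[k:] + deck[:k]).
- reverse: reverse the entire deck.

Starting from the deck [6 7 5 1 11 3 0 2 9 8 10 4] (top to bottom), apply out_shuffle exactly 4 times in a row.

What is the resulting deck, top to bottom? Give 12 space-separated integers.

After op 1 (out_shuffle): [6 0 7 2 5 9 1 8 11 10 3 4]
After op 2 (out_shuffle): [6 1 0 8 7 11 2 10 5 3 9 4]
After op 3 (out_shuffle): [6 2 1 10 0 5 8 3 7 9 11 4]
After op 4 (out_shuffle): [6 8 2 3 1 7 10 9 0 11 5 4]

Answer: 6 8 2 3 1 7 10 9 0 11 5 4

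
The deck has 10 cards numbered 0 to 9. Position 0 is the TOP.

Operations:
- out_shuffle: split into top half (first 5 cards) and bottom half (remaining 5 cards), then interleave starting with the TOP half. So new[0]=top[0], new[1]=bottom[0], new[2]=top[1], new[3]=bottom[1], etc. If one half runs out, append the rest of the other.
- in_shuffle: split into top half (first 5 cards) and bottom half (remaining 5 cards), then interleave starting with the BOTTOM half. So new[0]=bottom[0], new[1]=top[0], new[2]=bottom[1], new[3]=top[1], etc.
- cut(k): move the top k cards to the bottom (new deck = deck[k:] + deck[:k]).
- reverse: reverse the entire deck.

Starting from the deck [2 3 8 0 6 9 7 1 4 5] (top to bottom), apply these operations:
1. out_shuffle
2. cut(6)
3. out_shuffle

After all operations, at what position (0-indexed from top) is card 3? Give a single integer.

Answer: 3

Derivation:
After op 1 (out_shuffle): [2 9 3 7 8 1 0 4 6 5]
After op 2 (cut(6)): [0 4 6 5 2 9 3 7 8 1]
After op 3 (out_shuffle): [0 9 4 3 6 7 5 8 2 1]
Card 3 is at position 3.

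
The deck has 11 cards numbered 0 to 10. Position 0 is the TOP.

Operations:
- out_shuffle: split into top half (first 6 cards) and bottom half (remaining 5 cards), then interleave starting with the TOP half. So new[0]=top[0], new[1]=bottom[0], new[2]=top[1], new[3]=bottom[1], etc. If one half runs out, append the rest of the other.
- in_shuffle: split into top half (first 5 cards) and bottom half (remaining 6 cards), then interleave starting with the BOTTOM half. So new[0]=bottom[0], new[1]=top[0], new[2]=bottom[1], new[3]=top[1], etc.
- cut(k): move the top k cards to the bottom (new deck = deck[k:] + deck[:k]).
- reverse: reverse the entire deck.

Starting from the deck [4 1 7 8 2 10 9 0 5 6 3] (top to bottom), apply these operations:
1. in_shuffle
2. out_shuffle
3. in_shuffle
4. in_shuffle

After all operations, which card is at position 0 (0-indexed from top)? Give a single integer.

Answer: 4

Derivation:
After op 1 (in_shuffle): [10 4 9 1 0 7 5 8 6 2 3]
After op 2 (out_shuffle): [10 5 4 8 9 6 1 2 0 3 7]
After op 3 (in_shuffle): [6 10 1 5 2 4 0 8 3 9 7]
After op 4 (in_shuffle): [4 6 0 10 8 1 3 5 9 2 7]
Position 0: card 4.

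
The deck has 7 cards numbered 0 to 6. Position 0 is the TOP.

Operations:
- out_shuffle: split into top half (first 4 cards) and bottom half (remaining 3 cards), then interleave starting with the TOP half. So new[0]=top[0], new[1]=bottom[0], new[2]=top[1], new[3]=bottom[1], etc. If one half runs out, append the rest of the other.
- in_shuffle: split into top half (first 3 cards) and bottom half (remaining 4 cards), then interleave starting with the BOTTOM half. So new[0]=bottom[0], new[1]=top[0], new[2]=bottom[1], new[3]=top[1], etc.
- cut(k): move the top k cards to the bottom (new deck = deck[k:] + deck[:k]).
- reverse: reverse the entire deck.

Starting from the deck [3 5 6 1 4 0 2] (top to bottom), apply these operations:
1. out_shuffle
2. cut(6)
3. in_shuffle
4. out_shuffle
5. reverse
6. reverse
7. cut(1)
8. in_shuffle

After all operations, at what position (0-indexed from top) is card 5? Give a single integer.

After op 1 (out_shuffle): [3 4 5 0 6 2 1]
After op 2 (cut(6)): [1 3 4 5 0 6 2]
After op 3 (in_shuffle): [5 1 0 3 6 4 2]
After op 4 (out_shuffle): [5 6 1 4 0 2 3]
After op 5 (reverse): [3 2 0 4 1 6 5]
After op 6 (reverse): [5 6 1 4 0 2 3]
After op 7 (cut(1)): [6 1 4 0 2 3 5]
After op 8 (in_shuffle): [0 6 2 1 3 4 5]
Card 5 is at position 6.

Answer: 6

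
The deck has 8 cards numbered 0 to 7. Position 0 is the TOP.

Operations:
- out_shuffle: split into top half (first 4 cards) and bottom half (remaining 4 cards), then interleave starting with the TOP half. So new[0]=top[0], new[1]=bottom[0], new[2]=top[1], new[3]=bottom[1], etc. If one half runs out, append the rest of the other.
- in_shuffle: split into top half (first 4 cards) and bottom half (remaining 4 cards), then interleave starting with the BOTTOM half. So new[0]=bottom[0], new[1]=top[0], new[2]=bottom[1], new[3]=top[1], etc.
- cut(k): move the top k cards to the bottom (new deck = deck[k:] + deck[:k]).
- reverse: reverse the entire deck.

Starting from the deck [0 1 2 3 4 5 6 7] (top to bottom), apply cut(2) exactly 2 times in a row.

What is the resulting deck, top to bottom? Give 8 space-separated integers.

After op 1 (cut(2)): [2 3 4 5 6 7 0 1]
After op 2 (cut(2)): [4 5 6 7 0 1 2 3]

Answer: 4 5 6 7 0 1 2 3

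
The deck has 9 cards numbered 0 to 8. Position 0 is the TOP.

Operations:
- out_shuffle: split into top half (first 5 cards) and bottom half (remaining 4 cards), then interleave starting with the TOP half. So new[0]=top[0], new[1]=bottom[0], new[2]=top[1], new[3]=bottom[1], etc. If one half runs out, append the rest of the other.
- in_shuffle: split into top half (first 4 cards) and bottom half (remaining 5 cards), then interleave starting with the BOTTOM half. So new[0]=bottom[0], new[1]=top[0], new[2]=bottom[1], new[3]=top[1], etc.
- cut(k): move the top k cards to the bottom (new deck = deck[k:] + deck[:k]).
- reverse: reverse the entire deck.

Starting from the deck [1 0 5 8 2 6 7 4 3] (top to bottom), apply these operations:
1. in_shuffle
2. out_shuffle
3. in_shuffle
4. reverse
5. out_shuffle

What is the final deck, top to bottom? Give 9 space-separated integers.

Answer: 7 5 4 8 3 2 1 6 0

Derivation:
After op 1 (in_shuffle): [2 1 6 0 7 5 4 8 3]
After op 2 (out_shuffle): [2 5 1 4 6 8 0 3 7]
After op 3 (in_shuffle): [6 2 8 5 0 1 3 4 7]
After op 4 (reverse): [7 4 3 1 0 5 8 2 6]
After op 5 (out_shuffle): [7 5 4 8 3 2 1 6 0]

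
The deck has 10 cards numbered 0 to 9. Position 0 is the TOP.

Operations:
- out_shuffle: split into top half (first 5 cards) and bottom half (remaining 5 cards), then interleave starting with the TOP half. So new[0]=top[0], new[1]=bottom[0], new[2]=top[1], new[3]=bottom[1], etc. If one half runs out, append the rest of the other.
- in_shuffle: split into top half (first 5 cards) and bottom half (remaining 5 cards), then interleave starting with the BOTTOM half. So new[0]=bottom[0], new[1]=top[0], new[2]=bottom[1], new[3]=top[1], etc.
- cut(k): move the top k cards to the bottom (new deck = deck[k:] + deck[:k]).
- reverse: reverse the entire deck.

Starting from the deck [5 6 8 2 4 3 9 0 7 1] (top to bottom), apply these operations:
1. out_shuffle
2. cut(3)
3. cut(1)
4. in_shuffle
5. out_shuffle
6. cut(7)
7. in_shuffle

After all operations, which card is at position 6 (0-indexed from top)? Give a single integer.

After op 1 (out_shuffle): [5 3 6 9 8 0 2 7 4 1]
After op 2 (cut(3)): [9 8 0 2 7 4 1 5 3 6]
After op 3 (cut(1)): [8 0 2 7 4 1 5 3 6 9]
After op 4 (in_shuffle): [1 8 5 0 3 2 6 7 9 4]
After op 5 (out_shuffle): [1 2 8 6 5 7 0 9 3 4]
After op 6 (cut(7)): [9 3 4 1 2 8 6 5 7 0]
After op 7 (in_shuffle): [8 9 6 3 5 4 7 1 0 2]
Position 6: card 7.

Answer: 7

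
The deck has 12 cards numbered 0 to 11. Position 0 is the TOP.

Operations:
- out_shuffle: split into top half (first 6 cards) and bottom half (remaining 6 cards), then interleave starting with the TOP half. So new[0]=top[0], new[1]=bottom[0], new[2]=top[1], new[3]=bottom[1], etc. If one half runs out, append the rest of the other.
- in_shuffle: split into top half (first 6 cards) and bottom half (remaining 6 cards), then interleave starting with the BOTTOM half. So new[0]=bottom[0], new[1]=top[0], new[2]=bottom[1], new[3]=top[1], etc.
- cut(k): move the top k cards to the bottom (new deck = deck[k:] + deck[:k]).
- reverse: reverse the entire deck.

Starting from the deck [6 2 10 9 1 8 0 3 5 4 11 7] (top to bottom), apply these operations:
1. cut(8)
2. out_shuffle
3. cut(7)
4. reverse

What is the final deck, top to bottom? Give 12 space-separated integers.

After op 1 (cut(8)): [5 4 11 7 6 2 10 9 1 8 0 3]
After op 2 (out_shuffle): [5 10 4 9 11 1 7 8 6 0 2 3]
After op 3 (cut(7)): [8 6 0 2 3 5 10 4 9 11 1 7]
After op 4 (reverse): [7 1 11 9 4 10 5 3 2 0 6 8]

Answer: 7 1 11 9 4 10 5 3 2 0 6 8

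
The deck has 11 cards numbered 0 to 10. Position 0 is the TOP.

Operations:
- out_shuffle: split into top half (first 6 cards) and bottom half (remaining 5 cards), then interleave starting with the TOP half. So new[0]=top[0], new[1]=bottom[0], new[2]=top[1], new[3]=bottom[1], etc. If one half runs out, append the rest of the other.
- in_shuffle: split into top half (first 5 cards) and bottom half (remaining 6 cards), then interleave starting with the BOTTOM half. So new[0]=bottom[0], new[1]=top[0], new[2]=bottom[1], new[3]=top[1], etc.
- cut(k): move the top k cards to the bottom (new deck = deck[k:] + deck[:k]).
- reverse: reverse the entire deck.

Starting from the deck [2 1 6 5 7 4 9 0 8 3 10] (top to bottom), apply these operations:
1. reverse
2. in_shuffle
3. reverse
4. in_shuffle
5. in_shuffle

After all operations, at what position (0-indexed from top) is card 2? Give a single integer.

Answer: 3

Derivation:
After op 1 (reverse): [10 3 8 0 9 4 7 5 6 1 2]
After op 2 (in_shuffle): [4 10 7 3 5 8 6 0 1 9 2]
After op 3 (reverse): [2 9 1 0 6 8 5 3 7 10 4]
After op 4 (in_shuffle): [8 2 5 9 3 1 7 0 10 6 4]
After op 5 (in_shuffle): [1 8 7 2 0 5 10 9 6 3 4]
Card 2 is at position 3.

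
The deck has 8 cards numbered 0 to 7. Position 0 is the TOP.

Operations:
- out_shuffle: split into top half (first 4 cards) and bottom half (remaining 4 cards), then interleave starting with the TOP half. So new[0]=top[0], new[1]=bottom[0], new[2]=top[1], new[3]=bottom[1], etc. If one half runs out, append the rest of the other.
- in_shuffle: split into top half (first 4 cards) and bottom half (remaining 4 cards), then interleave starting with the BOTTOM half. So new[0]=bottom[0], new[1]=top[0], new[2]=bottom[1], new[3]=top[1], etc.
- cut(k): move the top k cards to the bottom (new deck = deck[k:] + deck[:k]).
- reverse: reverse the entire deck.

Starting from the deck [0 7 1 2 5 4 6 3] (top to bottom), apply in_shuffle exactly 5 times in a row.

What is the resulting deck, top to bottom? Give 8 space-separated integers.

Answer: 7 2 4 3 0 1 5 6

Derivation:
After op 1 (in_shuffle): [5 0 4 7 6 1 3 2]
After op 2 (in_shuffle): [6 5 1 0 3 4 2 7]
After op 3 (in_shuffle): [3 6 4 5 2 1 7 0]
After op 4 (in_shuffle): [2 3 1 6 7 4 0 5]
After op 5 (in_shuffle): [7 2 4 3 0 1 5 6]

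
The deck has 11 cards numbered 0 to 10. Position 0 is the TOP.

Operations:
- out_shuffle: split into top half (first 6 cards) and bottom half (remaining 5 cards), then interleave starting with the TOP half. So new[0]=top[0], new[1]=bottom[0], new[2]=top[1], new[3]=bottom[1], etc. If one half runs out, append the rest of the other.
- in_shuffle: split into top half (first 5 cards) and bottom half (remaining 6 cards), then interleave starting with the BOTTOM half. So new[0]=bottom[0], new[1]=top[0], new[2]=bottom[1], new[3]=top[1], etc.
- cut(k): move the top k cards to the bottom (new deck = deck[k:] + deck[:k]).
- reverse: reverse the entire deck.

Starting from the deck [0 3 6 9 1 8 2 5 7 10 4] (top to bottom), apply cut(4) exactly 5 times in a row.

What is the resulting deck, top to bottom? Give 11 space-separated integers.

Answer: 10 4 0 3 6 9 1 8 2 5 7

Derivation:
After op 1 (cut(4)): [1 8 2 5 7 10 4 0 3 6 9]
After op 2 (cut(4)): [7 10 4 0 3 6 9 1 8 2 5]
After op 3 (cut(4)): [3 6 9 1 8 2 5 7 10 4 0]
After op 4 (cut(4)): [8 2 5 7 10 4 0 3 6 9 1]
After op 5 (cut(4)): [10 4 0 3 6 9 1 8 2 5 7]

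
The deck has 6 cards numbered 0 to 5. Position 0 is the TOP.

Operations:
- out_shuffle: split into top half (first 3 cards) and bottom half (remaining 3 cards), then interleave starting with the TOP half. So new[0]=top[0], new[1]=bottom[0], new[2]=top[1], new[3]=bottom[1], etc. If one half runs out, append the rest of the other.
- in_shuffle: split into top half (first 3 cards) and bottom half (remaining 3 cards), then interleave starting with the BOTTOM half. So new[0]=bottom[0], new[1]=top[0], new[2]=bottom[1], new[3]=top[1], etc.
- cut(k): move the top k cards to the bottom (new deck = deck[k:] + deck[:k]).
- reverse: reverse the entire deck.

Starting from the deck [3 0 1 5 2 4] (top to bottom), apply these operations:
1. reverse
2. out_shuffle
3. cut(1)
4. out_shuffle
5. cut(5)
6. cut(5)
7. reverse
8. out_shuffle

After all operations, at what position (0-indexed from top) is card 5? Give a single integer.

Answer: 4

Derivation:
After op 1 (reverse): [4 2 5 1 0 3]
After op 2 (out_shuffle): [4 1 2 0 5 3]
After op 3 (cut(1)): [1 2 0 5 3 4]
After op 4 (out_shuffle): [1 5 2 3 0 4]
After op 5 (cut(5)): [4 1 5 2 3 0]
After op 6 (cut(5)): [0 4 1 5 2 3]
After op 7 (reverse): [3 2 5 1 4 0]
After op 8 (out_shuffle): [3 1 2 4 5 0]
Card 5 is at position 4.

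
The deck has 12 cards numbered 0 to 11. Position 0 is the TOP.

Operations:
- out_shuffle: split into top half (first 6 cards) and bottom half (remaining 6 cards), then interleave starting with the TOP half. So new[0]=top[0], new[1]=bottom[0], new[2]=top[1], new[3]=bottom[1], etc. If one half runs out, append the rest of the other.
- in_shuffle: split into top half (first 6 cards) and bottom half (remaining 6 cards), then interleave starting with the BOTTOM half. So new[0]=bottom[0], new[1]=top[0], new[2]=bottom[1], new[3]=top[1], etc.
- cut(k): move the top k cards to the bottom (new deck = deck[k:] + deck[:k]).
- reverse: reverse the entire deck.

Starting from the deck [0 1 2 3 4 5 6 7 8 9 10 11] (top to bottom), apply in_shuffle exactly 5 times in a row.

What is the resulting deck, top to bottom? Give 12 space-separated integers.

Answer: 10 8 6 4 2 0 11 9 7 5 3 1

Derivation:
After op 1 (in_shuffle): [6 0 7 1 8 2 9 3 10 4 11 5]
After op 2 (in_shuffle): [9 6 3 0 10 7 4 1 11 8 5 2]
After op 3 (in_shuffle): [4 9 1 6 11 3 8 0 5 10 2 7]
After op 4 (in_shuffle): [8 4 0 9 5 1 10 6 2 11 7 3]
After op 5 (in_shuffle): [10 8 6 4 2 0 11 9 7 5 3 1]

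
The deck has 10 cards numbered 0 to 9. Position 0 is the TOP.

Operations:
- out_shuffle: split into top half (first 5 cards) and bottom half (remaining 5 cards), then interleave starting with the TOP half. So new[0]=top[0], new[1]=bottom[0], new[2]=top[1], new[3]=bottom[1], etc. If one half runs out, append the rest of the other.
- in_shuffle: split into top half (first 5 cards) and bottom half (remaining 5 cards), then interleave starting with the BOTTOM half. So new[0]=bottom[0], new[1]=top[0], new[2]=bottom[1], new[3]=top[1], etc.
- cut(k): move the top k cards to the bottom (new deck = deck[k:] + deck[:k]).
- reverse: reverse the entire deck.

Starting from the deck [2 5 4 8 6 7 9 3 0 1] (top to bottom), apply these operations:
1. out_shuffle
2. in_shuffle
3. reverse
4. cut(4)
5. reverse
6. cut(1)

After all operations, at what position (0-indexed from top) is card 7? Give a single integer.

Answer: 6

Derivation:
After op 1 (out_shuffle): [2 7 5 9 4 3 8 0 6 1]
After op 2 (in_shuffle): [3 2 8 7 0 5 6 9 1 4]
After op 3 (reverse): [4 1 9 6 5 0 7 8 2 3]
After op 4 (cut(4)): [5 0 7 8 2 3 4 1 9 6]
After op 5 (reverse): [6 9 1 4 3 2 8 7 0 5]
After op 6 (cut(1)): [9 1 4 3 2 8 7 0 5 6]
Card 7 is at position 6.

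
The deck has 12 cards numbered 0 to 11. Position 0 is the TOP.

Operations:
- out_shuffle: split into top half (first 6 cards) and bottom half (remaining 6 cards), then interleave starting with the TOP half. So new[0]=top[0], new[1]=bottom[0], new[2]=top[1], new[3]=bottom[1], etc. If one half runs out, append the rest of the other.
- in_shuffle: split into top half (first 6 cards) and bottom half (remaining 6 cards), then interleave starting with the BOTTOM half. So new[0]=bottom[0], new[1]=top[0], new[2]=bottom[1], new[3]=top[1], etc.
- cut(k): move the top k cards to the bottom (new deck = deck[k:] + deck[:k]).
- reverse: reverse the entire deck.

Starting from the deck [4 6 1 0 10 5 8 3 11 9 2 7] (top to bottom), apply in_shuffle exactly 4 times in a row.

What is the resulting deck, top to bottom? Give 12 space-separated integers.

After op 1 (in_shuffle): [8 4 3 6 11 1 9 0 2 10 7 5]
After op 2 (in_shuffle): [9 8 0 4 2 3 10 6 7 11 5 1]
After op 3 (in_shuffle): [10 9 6 8 7 0 11 4 5 2 1 3]
After op 4 (in_shuffle): [11 10 4 9 5 6 2 8 1 7 3 0]

Answer: 11 10 4 9 5 6 2 8 1 7 3 0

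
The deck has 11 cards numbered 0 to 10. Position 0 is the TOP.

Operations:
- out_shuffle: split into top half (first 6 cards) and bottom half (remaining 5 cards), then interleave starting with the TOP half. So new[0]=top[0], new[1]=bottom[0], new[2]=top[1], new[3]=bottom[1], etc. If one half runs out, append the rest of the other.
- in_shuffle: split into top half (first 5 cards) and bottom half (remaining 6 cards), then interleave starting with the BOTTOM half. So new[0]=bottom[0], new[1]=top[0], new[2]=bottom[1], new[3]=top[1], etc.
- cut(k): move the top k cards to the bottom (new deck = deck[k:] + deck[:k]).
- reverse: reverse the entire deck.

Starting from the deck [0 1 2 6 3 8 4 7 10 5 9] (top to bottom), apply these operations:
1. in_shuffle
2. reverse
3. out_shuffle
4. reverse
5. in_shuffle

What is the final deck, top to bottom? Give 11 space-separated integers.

Answer: 4 2 5 8 1 10 3 0 7 6 9

Derivation:
After op 1 (in_shuffle): [8 0 4 1 7 2 10 6 5 3 9]
After op 2 (reverse): [9 3 5 6 10 2 7 1 4 0 8]
After op 3 (out_shuffle): [9 7 3 1 5 4 6 0 10 8 2]
After op 4 (reverse): [2 8 10 0 6 4 5 1 3 7 9]
After op 5 (in_shuffle): [4 2 5 8 1 10 3 0 7 6 9]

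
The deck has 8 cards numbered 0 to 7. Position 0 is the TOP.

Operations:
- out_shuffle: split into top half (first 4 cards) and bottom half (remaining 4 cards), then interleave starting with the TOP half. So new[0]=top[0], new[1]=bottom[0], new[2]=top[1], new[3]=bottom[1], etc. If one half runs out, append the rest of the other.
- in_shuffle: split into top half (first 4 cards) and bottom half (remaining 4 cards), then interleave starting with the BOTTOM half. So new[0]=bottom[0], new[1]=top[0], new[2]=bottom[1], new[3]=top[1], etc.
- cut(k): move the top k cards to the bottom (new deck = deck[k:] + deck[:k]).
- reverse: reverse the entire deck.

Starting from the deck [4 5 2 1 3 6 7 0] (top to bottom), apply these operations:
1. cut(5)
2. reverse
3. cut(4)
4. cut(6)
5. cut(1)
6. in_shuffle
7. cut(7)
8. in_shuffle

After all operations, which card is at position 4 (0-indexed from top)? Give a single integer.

After op 1 (cut(5)): [6 7 0 4 5 2 1 3]
After op 2 (reverse): [3 1 2 5 4 0 7 6]
After op 3 (cut(4)): [4 0 7 6 3 1 2 5]
After op 4 (cut(6)): [2 5 4 0 7 6 3 1]
After op 5 (cut(1)): [5 4 0 7 6 3 1 2]
After op 6 (in_shuffle): [6 5 3 4 1 0 2 7]
After op 7 (cut(7)): [7 6 5 3 4 1 0 2]
After op 8 (in_shuffle): [4 7 1 6 0 5 2 3]
Position 4: card 0.

Answer: 0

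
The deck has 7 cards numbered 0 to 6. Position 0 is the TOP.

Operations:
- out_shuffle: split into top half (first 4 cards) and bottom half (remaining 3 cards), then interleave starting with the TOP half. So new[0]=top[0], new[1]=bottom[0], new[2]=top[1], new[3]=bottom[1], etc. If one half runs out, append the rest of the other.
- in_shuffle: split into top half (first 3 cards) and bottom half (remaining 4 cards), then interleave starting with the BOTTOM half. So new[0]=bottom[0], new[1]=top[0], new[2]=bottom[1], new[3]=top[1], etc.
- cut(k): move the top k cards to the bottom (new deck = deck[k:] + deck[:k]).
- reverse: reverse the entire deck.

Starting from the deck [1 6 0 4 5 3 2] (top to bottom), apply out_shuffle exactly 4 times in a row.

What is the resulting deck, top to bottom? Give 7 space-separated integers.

Answer: 1 5 6 3 0 2 4

Derivation:
After op 1 (out_shuffle): [1 5 6 3 0 2 4]
After op 2 (out_shuffle): [1 0 5 2 6 4 3]
After op 3 (out_shuffle): [1 6 0 4 5 3 2]
After op 4 (out_shuffle): [1 5 6 3 0 2 4]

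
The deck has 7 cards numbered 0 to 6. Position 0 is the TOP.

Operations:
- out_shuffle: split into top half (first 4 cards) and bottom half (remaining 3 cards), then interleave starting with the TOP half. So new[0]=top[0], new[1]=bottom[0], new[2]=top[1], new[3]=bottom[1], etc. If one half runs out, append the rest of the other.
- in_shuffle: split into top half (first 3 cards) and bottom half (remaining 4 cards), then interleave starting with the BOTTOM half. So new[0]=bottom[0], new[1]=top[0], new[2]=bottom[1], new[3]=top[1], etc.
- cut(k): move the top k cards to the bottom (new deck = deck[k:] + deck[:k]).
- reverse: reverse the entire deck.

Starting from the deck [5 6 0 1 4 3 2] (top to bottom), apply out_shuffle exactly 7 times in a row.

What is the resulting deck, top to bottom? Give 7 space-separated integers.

After op 1 (out_shuffle): [5 4 6 3 0 2 1]
After op 2 (out_shuffle): [5 0 4 2 6 1 3]
After op 3 (out_shuffle): [5 6 0 1 4 3 2]
After op 4 (out_shuffle): [5 4 6 3 0 2 1]
After op 5 (out_shuffle): [5 0 4 2 6 1 3]
After op 6 (out_shuffle): [5 6 0 1 4 3 2]
After op 7 (out_shuffle): [5 4 6 3 0 2 1]

Answer: 5 4 6 3 0 2 1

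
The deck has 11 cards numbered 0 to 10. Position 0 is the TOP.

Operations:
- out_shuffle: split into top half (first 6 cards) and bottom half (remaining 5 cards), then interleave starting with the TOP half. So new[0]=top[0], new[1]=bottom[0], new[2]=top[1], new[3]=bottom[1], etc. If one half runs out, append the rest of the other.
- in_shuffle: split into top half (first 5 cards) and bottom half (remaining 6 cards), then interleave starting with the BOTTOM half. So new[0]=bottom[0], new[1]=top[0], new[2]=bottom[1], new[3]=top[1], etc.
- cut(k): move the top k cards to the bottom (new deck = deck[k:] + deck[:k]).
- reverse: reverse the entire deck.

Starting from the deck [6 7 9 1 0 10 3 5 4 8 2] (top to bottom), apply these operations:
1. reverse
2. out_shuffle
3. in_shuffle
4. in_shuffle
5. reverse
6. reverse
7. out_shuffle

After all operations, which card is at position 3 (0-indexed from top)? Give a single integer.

After op 1 (reverse): [2 8 4 5 3 10 0 1 9 7 6]
After op 2 (out_shuffle): [2 0 8 1 4 9 5 7 3 6 10]
After op 3 (in_shuffle): [9 2 5 0 7 8 3 1 6 4 10]
After op 4 (in_shuffle): [8 9 3 2 1 5 6 0 4 7 10]
After op 5 (reverse): [10 7 4 0 6 5 1 2 3 9 8]
After op 6 (reverse): [8 9 3 2 1 5 6 0 4 7 10]
After op 7 (out_shuffle): [8 6 9 0 3 4 2 7 1 10 5]
Position 3: card 0.

Answer: 0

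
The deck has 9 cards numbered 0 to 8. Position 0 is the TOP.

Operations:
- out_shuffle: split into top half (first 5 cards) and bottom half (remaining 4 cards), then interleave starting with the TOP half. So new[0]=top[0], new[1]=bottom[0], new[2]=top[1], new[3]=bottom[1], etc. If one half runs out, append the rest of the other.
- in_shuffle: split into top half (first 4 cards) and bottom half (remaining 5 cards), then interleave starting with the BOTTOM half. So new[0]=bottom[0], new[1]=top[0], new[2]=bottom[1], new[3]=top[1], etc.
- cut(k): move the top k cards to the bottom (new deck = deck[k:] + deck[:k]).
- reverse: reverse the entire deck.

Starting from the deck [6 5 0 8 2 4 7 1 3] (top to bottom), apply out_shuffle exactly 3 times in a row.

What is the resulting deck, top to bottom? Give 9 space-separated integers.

After op 1 (out_shuffle): [6 4 5 7 0 1 8 3 2]
After op 2 (out_shuffle): [6 1 4 8 5 3 7 2 0]
After op 3 (out_shuffle): [6 3 1 7 4 2 8 0 5]

Answer: 6 3 1 7 4 2 8 0 5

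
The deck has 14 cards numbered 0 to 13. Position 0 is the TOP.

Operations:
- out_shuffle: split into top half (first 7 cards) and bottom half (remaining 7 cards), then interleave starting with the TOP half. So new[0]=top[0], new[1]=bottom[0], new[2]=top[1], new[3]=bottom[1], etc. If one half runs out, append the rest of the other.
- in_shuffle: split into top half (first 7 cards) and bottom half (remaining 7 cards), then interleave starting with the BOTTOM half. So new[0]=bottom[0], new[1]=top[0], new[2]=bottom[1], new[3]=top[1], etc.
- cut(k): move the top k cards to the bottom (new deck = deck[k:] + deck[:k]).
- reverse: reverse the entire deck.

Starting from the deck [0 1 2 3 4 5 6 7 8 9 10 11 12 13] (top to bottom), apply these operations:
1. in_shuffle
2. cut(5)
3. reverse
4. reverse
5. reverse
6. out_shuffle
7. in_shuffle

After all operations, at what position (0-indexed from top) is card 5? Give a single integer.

After op 1 (in_shuffle): [7 0 8 1 9 2 10 3 11 4 12 5 13 6]
After op 2 (cut(5)): [2 10 3 11 4 12 5 13 6 7 0 8 1 9]
After op 3 (reverse): [9 1 8 0 7 6 13 5 12 4 11 3 10 2]
After op 4 (reverse): [2 10 3 11 4 12 5 13 6 7 0 8 1 9]
After op 5 (reverse): [9 1 8 0 7 6 13 5 12 4 11 3 10 2]
After op 6 (out_shuffle): [9 5 1 12 8 4 0 11 7 3 6 10 13 2]
After op 7 (in_shuffle): [11 9 7 5 3 1 6 12 10 8 13 4 2 0]
Card 5 is at position 3.

Answer: 3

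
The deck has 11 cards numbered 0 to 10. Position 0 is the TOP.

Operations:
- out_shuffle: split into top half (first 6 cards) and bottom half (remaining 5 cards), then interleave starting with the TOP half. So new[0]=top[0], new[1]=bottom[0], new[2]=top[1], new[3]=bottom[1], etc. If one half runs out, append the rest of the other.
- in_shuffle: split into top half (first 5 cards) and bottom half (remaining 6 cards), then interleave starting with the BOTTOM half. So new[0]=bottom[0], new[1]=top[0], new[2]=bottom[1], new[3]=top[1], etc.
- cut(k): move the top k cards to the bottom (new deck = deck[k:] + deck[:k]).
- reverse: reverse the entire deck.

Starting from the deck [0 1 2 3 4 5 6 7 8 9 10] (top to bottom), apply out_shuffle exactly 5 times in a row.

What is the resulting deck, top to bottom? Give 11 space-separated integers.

Answer: 0 10 9 8 7 6 5 4 3 2 1

Derivation:
After op 1 (out_shuffle): [0 6 1 7 2 8 3 9 4 10 5]
After op 2 (out_shuffle): [0 3 6 9 1 4 7 10 2 5 8]
After op 3 (out_shuffle): [0 7 3 10 6 2 9 5 1 8 4]
After op 4 (out_shuffle): [0 9 7 5 3 1 10 8 6 4 2]
After op 5 (out_shuffle): [0 10 9 8 7 6 5 4 3 2 1]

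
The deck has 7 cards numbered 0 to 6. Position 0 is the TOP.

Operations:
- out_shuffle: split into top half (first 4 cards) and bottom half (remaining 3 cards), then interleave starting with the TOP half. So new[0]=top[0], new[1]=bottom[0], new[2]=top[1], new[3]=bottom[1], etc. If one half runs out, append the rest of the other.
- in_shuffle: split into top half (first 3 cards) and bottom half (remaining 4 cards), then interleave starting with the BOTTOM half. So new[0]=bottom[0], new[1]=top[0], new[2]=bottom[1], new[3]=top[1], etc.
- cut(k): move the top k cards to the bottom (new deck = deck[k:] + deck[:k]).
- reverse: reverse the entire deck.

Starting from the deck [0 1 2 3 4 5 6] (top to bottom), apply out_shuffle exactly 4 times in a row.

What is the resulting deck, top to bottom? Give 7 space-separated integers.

Answer: 0 4 1 5 2 6 3

Derivation:
After op 1 (out_shuffle): [0 4 1 5 2 6 3]
After op 2 (out_shuffle): [0 2 4 6 1 3 5]
After op 3 (out_shuffle): [0 1 2 3 4 5 6]
After op 4 (out_shuffle): [0 4 1 5 2 6 3]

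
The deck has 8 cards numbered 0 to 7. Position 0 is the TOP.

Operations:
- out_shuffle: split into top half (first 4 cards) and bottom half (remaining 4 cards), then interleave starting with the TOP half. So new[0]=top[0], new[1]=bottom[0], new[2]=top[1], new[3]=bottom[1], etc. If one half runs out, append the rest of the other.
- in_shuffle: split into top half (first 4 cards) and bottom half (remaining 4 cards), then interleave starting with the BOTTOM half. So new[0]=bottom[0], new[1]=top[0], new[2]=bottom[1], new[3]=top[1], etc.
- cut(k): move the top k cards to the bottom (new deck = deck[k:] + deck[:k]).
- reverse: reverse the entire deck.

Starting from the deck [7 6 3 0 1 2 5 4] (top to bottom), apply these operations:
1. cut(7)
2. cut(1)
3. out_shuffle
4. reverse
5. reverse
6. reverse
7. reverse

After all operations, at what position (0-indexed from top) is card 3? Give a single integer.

Answer: 4

Derivation:
After op 1 (cut(7)): [4 7 6 3 0 1 2 5]
After op 2 (cut(1)): [7 6 3 0 1 2 5 4]
After op 3 (out_shuffle): [7 1 6 2 3 5 0 4]
After op 4 (reverse): [4 0 5 3 2 6 1 7]
After op 5 (reverse): [7 1 6 2 3 5 0 4]
After op 6 (reverse): [4 0 5 3 2 6 1 7]
After op 7 (reverse): [7 1 6 2 3 5 0 4]
Card 3 is at position 4.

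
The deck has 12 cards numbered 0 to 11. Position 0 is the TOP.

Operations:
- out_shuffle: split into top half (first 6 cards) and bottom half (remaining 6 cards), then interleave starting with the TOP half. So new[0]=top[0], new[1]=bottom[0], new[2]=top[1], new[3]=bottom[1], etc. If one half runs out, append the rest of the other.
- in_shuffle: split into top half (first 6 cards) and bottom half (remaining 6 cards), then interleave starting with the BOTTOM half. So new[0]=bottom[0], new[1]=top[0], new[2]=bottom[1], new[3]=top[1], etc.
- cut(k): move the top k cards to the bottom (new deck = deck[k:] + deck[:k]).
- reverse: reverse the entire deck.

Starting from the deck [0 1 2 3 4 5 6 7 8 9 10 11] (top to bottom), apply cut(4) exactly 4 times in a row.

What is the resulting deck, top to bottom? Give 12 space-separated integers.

After op 1 (cut(4)): [4 5 6 7 8 9 10 11 0 1 2 3]
After op 2 (cut(4)): [8 9 10 11 0 1 2 3 4 5 6 7]
After op 3 (cut(4)): [0 1 2 3 4 5 6 7 8 9 10 11]
After op 4 (cut(4)): [4 5 6 7 8 9 10 11 0 1 2 3]

Answer: 4 5 6 7 8 9 10 11 0 1 2 3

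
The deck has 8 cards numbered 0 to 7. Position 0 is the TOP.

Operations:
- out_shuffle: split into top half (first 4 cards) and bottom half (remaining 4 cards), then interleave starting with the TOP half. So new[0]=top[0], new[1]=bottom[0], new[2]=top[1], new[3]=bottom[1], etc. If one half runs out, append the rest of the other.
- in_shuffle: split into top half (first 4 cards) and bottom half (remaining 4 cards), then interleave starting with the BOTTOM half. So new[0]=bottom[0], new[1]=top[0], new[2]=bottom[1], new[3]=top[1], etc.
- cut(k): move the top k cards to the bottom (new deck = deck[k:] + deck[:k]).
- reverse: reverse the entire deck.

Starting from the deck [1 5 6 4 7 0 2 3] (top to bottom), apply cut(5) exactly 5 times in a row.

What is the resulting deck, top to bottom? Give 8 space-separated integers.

Answer: 5 6 4 7 0 2 3 1

Derivation:
After op 1 (cut(5)): [0 2 3 1 5 6 4 7]
After op 2 (cut(5)): [6 4 7 0 2 3 1 5]
After op 3 (cut(5)): [3 1 5 6 4 7 0 2]
After op 4 (cut(5)): [7 0 2 3 1 5 6 4]
After op 5 (cut(5)): [5 6 4 7 0 2 3 1]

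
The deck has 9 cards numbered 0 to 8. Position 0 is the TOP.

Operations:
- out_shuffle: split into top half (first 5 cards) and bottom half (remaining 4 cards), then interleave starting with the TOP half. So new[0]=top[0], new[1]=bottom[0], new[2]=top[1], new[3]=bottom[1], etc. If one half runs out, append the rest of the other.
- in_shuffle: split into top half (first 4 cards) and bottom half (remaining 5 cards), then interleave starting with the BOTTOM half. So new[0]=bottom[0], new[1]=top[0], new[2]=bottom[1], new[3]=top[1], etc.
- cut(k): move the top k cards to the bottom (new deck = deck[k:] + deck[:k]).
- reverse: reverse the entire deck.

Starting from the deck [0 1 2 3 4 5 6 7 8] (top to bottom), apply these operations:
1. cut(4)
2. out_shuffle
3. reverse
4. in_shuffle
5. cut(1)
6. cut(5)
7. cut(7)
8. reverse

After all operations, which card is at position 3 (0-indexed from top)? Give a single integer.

Answer: 6

Derivation:
After op 1 (cut(4)): [4 5 6 7 8 0 1 2 3]
After op 2 (out_shuffle): [4 0 5 1 6 2 7 3 8]
After op 3 (reverse): [8 3 7 2 6 1 5 0 4]
After op 4 (in_shuffle): [6 8 1 3 5 7 0 2 4]
After op 5 (cut(1)): [8 1 3 5 7 0 2 4 6]
After op 6 (cut(5)): [0 2 4 6 8 1 3 5 7]
After op 7 (cut(7)): [5 7 0 2 4 6 8 1 3]
After op 8 (reverse): [3 1 8 6 4 2 0 7 5]
Position 3: card 6.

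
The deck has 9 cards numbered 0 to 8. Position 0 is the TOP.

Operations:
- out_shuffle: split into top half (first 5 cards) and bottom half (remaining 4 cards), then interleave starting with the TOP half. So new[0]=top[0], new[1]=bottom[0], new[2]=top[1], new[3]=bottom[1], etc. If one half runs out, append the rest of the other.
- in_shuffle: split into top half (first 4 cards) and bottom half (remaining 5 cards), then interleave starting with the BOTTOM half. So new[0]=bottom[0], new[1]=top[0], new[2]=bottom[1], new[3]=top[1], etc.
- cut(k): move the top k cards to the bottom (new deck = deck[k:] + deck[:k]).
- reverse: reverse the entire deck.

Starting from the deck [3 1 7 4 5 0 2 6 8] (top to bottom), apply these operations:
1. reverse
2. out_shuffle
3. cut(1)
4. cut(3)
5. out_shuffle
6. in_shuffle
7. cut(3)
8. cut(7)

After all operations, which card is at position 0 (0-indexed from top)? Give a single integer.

After op 1 (reverse): [8 6 2 0 5 4 7 1 3]
After op 2 (out_shuffle): [8 4 6 7 2 1 0 3 5]
After op 3 (cut(1)): [4 6 7 2 1 0 3 5 8]
After op 4 (cut(3)): [2 1 0 3 5 8 4 6 7]
After op 5 (out_shuffle): [2 8 1 4 0 6 3 7 5]
After op 6 (in_shuffle): [0 2 6 8 3 1 7 4 5]
After op 7 (cut(3)): [8 3 1 7 4 5 0 2 6]
After op 8 (cut(7)): [2 6 8 3 1 7 4 5 0]
Position 0: card 2.

Answer: 2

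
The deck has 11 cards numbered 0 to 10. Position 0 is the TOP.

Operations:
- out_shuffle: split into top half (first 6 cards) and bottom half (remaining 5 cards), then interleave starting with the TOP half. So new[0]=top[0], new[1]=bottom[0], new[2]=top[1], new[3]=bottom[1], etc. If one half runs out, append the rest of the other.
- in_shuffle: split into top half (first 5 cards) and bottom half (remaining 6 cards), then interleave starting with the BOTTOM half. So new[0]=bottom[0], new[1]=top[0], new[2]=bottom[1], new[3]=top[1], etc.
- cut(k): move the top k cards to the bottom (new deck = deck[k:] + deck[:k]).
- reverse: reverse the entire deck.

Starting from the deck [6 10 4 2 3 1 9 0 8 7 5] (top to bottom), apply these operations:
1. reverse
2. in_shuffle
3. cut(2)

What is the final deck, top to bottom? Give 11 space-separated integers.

After op 1 (reverse): [5 7 8 0 9 1 3 2 4 10 6]
After op 2 (in_shuffle): [1 5 3 7 2 8 4 0 10 9 6]
After op 3 (cut(2)): [3 7 2 8 4 0 10 9 6 1 5]

Answer: 3 7 2 8 4 0 10 9 6 1 5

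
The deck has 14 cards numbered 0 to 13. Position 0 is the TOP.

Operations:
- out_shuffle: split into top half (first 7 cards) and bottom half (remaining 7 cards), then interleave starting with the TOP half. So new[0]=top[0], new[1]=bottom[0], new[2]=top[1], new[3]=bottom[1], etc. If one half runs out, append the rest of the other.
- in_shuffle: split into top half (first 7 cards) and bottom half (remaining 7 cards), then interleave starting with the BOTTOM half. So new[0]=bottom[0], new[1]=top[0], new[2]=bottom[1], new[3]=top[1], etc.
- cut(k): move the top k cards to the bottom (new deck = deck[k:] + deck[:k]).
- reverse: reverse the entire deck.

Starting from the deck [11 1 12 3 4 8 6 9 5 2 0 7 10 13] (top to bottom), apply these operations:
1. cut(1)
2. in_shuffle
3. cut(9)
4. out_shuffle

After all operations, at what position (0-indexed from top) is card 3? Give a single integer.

Answer: 7

Derivation:
After op 1 (cut(1)): [1 12 3 4 8 6 9 5 2 0 7 10 13 11]
After op 2 (in_shuffle): [5 1 2 12 0 3 7 4 10 8 13 6 11 9]
After op 3 (cut(9)): [8 13 6 11 9 5 1 2 12 0 3 7 4 10]
After op 4 (out_shuffle): [8 2 13 12 6 0 11 3 9 7 5 4 1 10]
Card 3 is at position 7.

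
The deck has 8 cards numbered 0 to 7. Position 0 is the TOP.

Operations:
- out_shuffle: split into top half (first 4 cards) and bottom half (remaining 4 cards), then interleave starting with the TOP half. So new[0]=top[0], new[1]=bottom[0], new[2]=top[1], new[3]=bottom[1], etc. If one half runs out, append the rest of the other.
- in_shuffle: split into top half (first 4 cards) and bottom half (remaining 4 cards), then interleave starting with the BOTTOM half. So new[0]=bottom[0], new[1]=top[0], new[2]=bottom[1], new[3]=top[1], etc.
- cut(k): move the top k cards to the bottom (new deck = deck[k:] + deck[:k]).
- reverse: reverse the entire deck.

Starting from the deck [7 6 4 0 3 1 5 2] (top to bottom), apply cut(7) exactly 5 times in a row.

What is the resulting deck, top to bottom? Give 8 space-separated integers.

After op 1 (cut(7)): [2 7 6 4 0 3 1 5]
After op 2 (cut(7)): [5 2 7 6 4 0 3 1]
After op 3 (cut(7)): [1 5 2 7 6 4 0 3]
After op 4 (cut(7)): [3 1 5 2 7 6 4 0]
After op 5 (cut(7)): [0 3 1 5 2 7 6 4]

Answer: 0 3 1 5 2 7 6 4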